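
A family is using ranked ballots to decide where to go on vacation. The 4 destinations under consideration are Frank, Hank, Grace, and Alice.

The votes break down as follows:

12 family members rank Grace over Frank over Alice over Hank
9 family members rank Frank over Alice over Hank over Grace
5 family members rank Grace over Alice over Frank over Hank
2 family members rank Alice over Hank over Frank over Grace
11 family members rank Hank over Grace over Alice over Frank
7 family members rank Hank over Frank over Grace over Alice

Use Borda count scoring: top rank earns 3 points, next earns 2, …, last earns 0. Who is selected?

Borda scores:
  Frank: 12·2 + 9·3 + 5·1 + 2·1 + 11·0 + 7·2 = 72
  Hank: 12·0 + 9·1 + 5·0 + 2·2 + 11·3 + 7·3 = 67
  Grace: 12·3 + 9·0 + 5·3 + 2·0 + 11·2 + 7·1 = 80
  Alice: 12·1 + 9·2 + 5·2 + 2·3 + 11·1 + 7·0 = 57
Grace has the highest total.

Grace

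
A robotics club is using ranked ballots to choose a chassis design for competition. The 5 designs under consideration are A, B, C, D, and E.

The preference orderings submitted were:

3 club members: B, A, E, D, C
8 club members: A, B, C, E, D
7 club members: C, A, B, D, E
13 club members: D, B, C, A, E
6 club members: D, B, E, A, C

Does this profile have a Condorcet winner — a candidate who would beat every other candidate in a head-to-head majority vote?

Yes

Head-to-head results (37 voters total):
A vs B: B wins 22–15.
A vs C: C wins 20–17.
A vs D: D wins 19–18.
A vs E: A wins 31–6.
B vs C: B wins 30–7.
B vs D: D wins 19–18.
B vs E: B wins 37–0.
C vs D: D wins 22–15.
C vs E: C wins 28–9.
D vs E: D wins 26–11.
D beats each rival — A (19–18), B (19–18), C (22–15), E (26–11) — so D is the Condorcet winner.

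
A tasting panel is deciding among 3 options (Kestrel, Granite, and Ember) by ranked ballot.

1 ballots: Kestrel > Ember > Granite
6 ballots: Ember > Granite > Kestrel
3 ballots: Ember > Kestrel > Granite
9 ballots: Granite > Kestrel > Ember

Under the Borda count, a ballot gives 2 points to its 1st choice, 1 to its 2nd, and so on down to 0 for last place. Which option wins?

Borda scores:
  Kestrel: 2 + 6·0 + 3·1 + 9·1 = 14
  Granite: 0 + 6·1 + 3·0 + 9·2 = 24
  Ember: 1 + 6·2 + 3·2 + 9·0 = 19
Granite has the highest total.

Granite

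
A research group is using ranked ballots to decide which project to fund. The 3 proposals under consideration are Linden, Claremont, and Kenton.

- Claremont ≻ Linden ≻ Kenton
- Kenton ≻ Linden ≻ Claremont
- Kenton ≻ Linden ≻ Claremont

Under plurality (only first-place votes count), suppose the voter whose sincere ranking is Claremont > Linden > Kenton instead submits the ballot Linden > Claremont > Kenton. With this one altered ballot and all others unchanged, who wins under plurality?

Kenton

First-place totals with the altered ballot: Linden 1, Claremont 0, Kenton 2.
The winner is unchanged: still Kenton.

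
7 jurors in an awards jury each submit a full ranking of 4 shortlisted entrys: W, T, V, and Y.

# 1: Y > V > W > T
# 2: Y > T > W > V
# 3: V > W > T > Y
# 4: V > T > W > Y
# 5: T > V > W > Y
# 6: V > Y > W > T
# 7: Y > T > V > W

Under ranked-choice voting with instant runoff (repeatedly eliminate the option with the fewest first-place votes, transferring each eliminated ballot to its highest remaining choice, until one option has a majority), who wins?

V

Round 1: V 3, Y 3, T 1, W 0. W has the fewest and is eliminated.
Round 2: V 3, Y 3, T 1. T has the fewest and is eliminated.
Round 3: V 4, Y 3. V has a majority.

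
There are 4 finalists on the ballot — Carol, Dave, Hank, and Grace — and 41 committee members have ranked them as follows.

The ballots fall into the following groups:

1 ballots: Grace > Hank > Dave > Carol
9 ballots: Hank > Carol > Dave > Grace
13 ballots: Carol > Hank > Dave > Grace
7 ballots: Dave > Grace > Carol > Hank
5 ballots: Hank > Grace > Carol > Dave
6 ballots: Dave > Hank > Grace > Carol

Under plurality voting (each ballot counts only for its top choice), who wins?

Hank

First-place vote totals:
  Carol: 13
  Dave: 13
  Hank: 14
  Grace: 1
Hank has the most first-place votes.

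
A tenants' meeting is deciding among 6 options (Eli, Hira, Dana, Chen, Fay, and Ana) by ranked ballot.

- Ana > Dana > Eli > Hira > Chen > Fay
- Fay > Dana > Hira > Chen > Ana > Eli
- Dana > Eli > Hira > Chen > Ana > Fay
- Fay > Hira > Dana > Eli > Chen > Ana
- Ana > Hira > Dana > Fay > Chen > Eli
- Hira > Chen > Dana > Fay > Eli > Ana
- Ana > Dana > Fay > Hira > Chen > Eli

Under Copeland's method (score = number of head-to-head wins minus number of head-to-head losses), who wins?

Pairwise results:
  Eli vs Hira: Hira wins 5–2.
  Eli vs Dana: Dana wins 7–0.
  Eli vs Chen: Chen wins 4–3.
  Eli vs Fay: Fay wins 5–2.
  Eli vs Ana: Ana wins 4–3.
  Hira vs Dana: Dana wins 4–3.
  Hira vs Chen: Hira wins 7–0.
  Hira vs Fay: Hira wins 4–3.
  Hira vs Ana: Hira wins 4–3.
  Dana vs Chen: Dana wins 6–1.
  Dana vs Fay: Dana wins 5–2.
  Dana vs Ana: Dana wins 4–3.
  Chen vs Fay: Fay wins 4–3.
  Chen vs Ana: Chen wins 4–3.
  Fay vs Ana: Ana wins 4–3.
Copeland scores (wins − losses):
  Eli: 0 − 5 = -5
  Hira: 4 − 1 = 3
  Dana: 5 − 0 = 5
  Chen: 2 − 3 = -1
  Fay: 2 − 3 = -1
  Ana: 2 − 3 = -1
Dana has the best Copeland score.

Dana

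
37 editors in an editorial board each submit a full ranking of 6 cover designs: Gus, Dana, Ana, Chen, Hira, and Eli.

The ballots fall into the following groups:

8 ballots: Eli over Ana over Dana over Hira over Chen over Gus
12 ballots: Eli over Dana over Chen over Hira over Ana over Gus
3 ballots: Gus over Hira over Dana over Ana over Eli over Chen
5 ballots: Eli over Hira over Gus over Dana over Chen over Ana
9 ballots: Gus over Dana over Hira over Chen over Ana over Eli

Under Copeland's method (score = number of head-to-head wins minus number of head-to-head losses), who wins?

Pairwise results:
  Gus vs Dana: Dana wins 20–17.
  Gus vs Ana: Ana wins 20–17.
  Gus vs Chen: Chen wins 20–17.
  Gus vs Hira: Hira wins 25–12.
  Gus vs Eli: Eli wins 25–12.
  Dana vs Ana: Dana wins 29–8.
  Dana vs Chen: Dana wins 37–0.
  Dana vs Hira: Dana wins 29–8.
  Dana vs Eli: Eli wins 25–12.
  Ana vs Chen: Chen wins 26–11.
  Ana vs Hira: Hira wins 29–8.
  Ana vs Eli: Eli wins 25–12.
  Chen vs Hira: Hira wins 25–12.
  Chen vs Eli: Eli wins 28–9.
  Hira vs Eli: Eli wins 25–12.
Copeland scores (wins − losses):
  Gus: 0 − 5 = -5
  Dana: 4 − 1 = 3
  Ana: 1 − 4 = -3
  Chen: 2 − 3 = -1
  Hira: 3 − 2 = 1
  Eli: 5 − 0 = 5
Eli has the best Copeland score.

Eli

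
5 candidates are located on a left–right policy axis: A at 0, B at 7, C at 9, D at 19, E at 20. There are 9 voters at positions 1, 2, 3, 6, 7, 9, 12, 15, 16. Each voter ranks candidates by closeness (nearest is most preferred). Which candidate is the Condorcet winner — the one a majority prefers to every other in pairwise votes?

With single-peaked preferences on a line, the Condorcet winner is the candidate closest to the median voter.
The median voter (position 7) is closest to B at 7.
Check: B vs E — voters closer to B: 7 of 9.

B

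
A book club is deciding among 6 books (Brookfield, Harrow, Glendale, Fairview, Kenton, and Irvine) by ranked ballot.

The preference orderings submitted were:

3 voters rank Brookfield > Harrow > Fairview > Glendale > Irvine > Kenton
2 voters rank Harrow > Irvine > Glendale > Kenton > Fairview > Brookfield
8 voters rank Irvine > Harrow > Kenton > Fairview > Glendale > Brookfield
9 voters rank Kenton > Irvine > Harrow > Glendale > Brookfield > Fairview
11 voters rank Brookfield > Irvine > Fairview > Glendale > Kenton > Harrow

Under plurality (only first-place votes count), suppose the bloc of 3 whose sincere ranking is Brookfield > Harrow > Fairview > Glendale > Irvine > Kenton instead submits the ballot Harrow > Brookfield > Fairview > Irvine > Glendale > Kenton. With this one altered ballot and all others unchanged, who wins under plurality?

Brookfield

First-place totals with the altered ballot: Brookfield 11, Harrow 5, Glendale 0, Fairview 0, Kenton 9, Irvine 8.
The winner is unchanged: still Brookfield.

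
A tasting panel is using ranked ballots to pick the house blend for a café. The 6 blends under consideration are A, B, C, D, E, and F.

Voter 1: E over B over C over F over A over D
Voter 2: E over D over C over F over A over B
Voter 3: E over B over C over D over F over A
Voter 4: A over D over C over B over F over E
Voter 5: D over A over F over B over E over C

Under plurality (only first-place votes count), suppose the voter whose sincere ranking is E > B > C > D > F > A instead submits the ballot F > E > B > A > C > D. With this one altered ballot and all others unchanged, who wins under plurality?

First-place totals with the altered ballot: A 1, B 0, C 0, D 1, E 2, F 1.
The winner is unchanged: still E.

E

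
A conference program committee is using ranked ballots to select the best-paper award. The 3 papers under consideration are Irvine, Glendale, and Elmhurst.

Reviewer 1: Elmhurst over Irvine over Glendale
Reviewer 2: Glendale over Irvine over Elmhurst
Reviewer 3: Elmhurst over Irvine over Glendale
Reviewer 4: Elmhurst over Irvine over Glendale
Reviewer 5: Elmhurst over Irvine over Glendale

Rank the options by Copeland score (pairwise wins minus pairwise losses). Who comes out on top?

Elmhurst

Pairwise results:
  Irvine vs Glendale: Irvine wins 4–1.
  Irvine vs Elmhurst: Elmhurst wins 4–1.
  Glendale vs Elmhurst: Elmhurst wins 4–1.
Copeland scores (wins − losses):
  Irvine: 1 − 1 = 0
  Glendale: 0 − 2 = -2
  Elmhurst: 2 − 0 = 2
Elmhurst has the best Copeland score.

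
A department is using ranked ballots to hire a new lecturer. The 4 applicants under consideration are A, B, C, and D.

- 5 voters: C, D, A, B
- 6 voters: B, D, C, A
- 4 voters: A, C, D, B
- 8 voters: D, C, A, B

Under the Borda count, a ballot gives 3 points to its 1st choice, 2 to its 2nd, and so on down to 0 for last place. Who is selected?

D

Borda scores:
  A: 5·1 + 6·0 + 4·3 + 8·1 = 25
  B: 5·0 + 6·3 + 4·0 + 8·0 = 18
  C: 5·3 + 6·1 + 4·2 + 8·2 = 45
  D: 5·2 + 6·2 + 4·1 + 8·3 = 50
D has the highest total.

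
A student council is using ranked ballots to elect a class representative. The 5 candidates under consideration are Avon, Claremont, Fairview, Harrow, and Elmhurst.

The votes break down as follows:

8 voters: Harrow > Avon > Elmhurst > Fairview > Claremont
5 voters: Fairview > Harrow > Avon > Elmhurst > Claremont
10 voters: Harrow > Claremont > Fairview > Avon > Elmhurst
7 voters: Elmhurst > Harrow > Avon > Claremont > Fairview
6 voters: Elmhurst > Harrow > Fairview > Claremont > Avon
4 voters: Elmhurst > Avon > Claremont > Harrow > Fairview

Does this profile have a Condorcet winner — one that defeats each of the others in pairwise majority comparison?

Yes

Head-to-head results (40 voters total):
Avon vs Claremont: Avon wins 24–16.
Avon vs Fairview: Fairview wins 21–19.
Avon vs Harrow: Harrow wins 36–4.
Avon vs Elmhurst: Avon wins 23–17.
Claremont vs Fairview: Claremont wins 21–19.
Claremont vs Harrow: Harrow wins 36–4.
Claremont vs Elmhurst: Elmhurst wins 30–10.
Fairview vs Harrow: Harrow wins 35–5.
Fairview vs Elmhurst: Elmhurst wins 25–15.
Harrow vs Elmhurst: Harrow wins 23–17.
Harrow beats each rival — Avon (36–4), Claremont (36–4), Fairview (35–5), Elmhurst (23–17) — so Harrow is the Condorcet winner.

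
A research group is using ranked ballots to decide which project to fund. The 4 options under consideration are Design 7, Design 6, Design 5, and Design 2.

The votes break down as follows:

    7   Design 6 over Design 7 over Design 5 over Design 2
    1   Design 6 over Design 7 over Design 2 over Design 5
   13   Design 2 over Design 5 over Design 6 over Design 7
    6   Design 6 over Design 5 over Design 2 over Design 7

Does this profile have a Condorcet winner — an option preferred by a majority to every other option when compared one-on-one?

Head-to-head results (27 voters total):
Design 7 vs Design 6: Design 6 wins 27–0.
Design 7 vs Design 5: Design 5 wins 19–8.
Design 7 vs Design 2: Design 2 wins 19–8.
Design 6 vs Design 5: Design 6 wins 14–13.
Design 6 vs Design 2: Design 6 wins 14–13.
Design 5 vs Design 2: Design 2 wins 14–13.
Design 6 beats each rival — Design 7 (27–0), Design 5 (14–13), Design 2 (14–13) — so Design 6 is the Condorcet winner.

Yes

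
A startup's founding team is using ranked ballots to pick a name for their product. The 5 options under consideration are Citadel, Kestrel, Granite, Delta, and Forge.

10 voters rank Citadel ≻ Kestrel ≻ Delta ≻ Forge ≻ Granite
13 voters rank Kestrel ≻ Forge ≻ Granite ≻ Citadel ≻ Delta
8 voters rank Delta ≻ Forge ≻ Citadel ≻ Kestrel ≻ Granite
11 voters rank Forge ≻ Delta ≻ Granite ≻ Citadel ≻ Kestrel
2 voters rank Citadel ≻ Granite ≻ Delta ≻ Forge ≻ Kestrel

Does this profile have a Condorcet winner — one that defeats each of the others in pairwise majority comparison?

Head-to-head results (44 voters total):
Citadel vs Kestrel: Citadel wins 31–13.
Citadel vs Granite: Granite wins 24–20.
Citadel vs Delta: Citadel wins 25–19.
Citadel vs Forge: Forge wins 32–12.
Kestrel vs Granite: Kestrel wins 31–13.
Kestrel vs Delta: Kestrel wins 23–21.
Kestrel vs Forge: Kestrel wins 23–21.
Granite vs Delta: Delta wins 29–15.
Granite vs Forge: Forge wins 42–2.
Delta vs Forge: Forge wins 24–20.
No candidate beats all others: Citadel beats Kestrel beats Granite beats Citadel, a majority cycle.

No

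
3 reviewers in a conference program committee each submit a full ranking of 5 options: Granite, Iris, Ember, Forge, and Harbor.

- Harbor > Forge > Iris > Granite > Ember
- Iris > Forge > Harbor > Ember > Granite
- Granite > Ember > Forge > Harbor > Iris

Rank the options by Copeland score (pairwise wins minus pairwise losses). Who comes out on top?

Forge

Pairwise results:
  Granite vs Iris: Iris wins 2–1.
  Granite vs Ember: Granite wins 2–1.
  Granite vs Forge: Forge wins 2–1.
  Granite vs Harbor: Harbor wins 2–1.
  Iris vs Ember: Iris wins 2–1.
  Iris vs Forge: Forge wins 2–1.
  Iris vs Harbor: Harbor wins 2–1.
  Ember vs Forge: Forge wins 2–1.
  Ember vs Harbor: Harbor wins 2–1.
  Forge vs Harbor: Forge wins 2–1.
Copeland scores (wins − losses):
  Granite: 1 − 3 = -2
  Iris: 2 − 2 = 0
  Ember: 0 − 4 = -4
  Forge: 4 − 0 = 4
  Harbor: 3 − 1 = 2
Forge has the best Copeland score.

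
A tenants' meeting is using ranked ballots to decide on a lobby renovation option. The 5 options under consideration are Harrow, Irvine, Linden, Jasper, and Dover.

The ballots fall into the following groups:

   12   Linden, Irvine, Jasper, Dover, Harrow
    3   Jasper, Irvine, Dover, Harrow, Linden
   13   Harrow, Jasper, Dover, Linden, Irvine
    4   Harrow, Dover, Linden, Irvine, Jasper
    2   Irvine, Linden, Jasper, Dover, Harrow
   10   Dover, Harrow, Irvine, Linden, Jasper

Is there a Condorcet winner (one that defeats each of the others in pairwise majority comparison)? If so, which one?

No Condorcet winner

Head-to-head results (44 voters total):
Harrow vs Irvine: Harrow wins 27–17.
Harrow vs Linden: Harrow wins 30–14.
Harrow vs Jasper: Harrow wins 27–17.
Harrow vs Dover: Dover wins 27–17.
Irvine vs Linden: Linden wins 29–15.
Irvine vs Jasper: Irvine wins 28–16.
Irvine vs Dover: Dover wins 27–17.
Linden vs Jasper: Linden wins 28–16.
Linden vs Dover: Dover wins 30–14.
Jasper vs Dover: Jasper wins 30–14.
No candidate beats all others: Harrow beats Jasper beats Dover beats Harrow, a majority cycle.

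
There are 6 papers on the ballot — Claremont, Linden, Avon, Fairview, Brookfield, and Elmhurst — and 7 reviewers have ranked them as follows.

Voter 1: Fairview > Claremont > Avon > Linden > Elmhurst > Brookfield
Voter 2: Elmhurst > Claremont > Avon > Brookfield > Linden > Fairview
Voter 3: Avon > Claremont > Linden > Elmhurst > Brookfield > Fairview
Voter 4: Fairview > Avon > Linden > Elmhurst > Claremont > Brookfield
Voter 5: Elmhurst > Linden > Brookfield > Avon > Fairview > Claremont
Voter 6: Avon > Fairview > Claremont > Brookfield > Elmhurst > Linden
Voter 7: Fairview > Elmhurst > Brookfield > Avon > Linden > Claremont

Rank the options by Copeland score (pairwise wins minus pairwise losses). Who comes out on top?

Pairwise results:
  Claremont vs Linden: Claremont wins 4–3.
  Claremont vs Avon: Avon wins 5–2.
  Claremont vs Fairview: Fairview wins 5–2.
  Claremont vs Brookfield: Claremont wins 5–2.
  Claremont vs Elmhurst: Elmhurst wins 4–3.
  Linden vs Avon: Avon wins 6–1.
  Linden vs Fairview: Fairview wins 4–3.
  Linden vs Brookfield: Linden wins 4–3.
  Linden vs Elmhurst: Elmhurst wins 4–3.
  Avon vs Fairview: Avon wins 4–3.
  Avon vs Brookfield: Avon wins 5–2.
  Avon vs Elmhurst: Avon wins 4–3.
  Fairview vs Brookfield: Fairview wins 4–3.
  Fairview vs Elmhurst: Fairview wins 4–3.
  Brookfield vs Elmhurst: Elmhurst wins 6–1.
Copeland scores (wins − losses):
  Claremont: 2 − 3 = -1
  Linden: 1 − 4 = -3
  Avon: 5 − 0 = 5
  Fairview: 4 − 1 = 3
  Brookfield: 0 − 5 = -5
  Elmhurst: 3 − 2 = 1
Avon has the best Copeland score.

Avon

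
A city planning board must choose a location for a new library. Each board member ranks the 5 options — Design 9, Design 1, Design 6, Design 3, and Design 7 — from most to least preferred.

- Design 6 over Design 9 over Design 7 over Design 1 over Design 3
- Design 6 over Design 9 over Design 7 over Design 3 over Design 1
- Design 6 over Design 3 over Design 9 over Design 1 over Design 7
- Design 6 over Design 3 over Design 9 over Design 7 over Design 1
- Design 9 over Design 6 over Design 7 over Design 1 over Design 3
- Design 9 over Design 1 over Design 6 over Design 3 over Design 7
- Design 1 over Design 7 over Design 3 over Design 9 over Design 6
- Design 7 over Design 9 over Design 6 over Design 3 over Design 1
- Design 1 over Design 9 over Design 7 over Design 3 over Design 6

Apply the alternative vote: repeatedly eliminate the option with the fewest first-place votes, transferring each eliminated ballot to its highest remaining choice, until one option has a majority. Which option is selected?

Round 1: Design 6 4, Design 9 2, Design 1 2, Design 7 1, Design 3 0. Design 3 has the fewest and is eliminated.
Round 2: Design 6 4, Design 9 2, Design 1 2, Design 7 1. Design 7 has the fewest and is eliminated.
Round 3: Design 6 4, Design 9 3, Design 1 2. Design 1 has the fewest and is eliminated.
Round 4: Design 9 5, Design 6 4. Design 9 has a majority.

Design 9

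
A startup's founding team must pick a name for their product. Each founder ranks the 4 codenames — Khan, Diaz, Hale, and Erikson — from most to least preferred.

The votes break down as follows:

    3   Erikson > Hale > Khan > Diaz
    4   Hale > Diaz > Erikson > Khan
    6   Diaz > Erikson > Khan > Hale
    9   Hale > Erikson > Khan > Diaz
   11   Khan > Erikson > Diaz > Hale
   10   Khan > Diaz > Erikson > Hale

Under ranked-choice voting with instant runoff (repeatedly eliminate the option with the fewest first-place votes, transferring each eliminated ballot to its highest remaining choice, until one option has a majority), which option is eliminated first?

Erikson

Round 1: Khan 21, Hale 13, Diaz 6, Erikson 3. Erikson has the fewest and is eliminated.
Round 2: Khan 21, Hale 16, Diaz 6. Diaz has the fewest and is eliminated.
Round 3: Khan 27, Hale 16. Khan has a majority.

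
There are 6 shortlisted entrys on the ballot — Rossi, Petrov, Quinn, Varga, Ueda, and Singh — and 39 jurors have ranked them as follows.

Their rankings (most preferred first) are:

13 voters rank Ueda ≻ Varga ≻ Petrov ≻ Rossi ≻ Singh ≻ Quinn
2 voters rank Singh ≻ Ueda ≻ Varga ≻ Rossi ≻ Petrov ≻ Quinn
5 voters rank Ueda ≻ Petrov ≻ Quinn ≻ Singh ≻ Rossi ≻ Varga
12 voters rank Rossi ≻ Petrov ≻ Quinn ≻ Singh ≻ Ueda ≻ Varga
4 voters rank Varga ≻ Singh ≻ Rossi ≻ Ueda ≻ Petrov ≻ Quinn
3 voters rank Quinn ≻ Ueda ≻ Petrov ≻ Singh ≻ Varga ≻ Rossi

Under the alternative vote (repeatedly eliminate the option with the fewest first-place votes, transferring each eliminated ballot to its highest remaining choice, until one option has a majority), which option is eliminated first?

Petrov

Round 1: Ueda 18, Rossi 12, Varga 4, Quinn 3, Singh 2, Petrov 0. Petrov has the fewest and is eliminated.
Round 2: Ueda 18, Rossi 12, Varga 4, Quinn 3, Singh 2. Singh has the fewest and is eliminated.
Round 3: Ueda 20, Rossi 12, Varga 4, Quinn 3. Ueda has a majority.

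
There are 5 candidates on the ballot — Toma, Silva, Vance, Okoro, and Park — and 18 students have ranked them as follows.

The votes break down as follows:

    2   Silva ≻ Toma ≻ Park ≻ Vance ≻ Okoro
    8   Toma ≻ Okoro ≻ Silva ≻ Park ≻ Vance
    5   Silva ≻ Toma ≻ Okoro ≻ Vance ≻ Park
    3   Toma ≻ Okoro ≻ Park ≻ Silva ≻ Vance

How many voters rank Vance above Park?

Ballots ranking Vance above Park: 5.
Ballots ranking Park above Vance: 2+8+3 = 13.
So 5 of 18 voters prefer Vance to Park.

5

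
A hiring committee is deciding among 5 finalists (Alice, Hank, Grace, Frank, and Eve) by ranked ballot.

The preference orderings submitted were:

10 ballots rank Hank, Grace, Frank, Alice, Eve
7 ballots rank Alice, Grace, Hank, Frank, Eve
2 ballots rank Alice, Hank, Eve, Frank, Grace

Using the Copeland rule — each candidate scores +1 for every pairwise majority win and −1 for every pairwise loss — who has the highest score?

Pairwise results:
  Alice vs Hank: Hank wins 10–9.
  Alice vs Grace: Grace wins 10–9.
  Alice vs Frank: Frank wins 10–9.
  Alice vs Eve: Alice wins 19–0.
  Hank vs Grace: Hank wins 12–7.
  Hank vs Frank: Hank wins 19–0.
  Hank vs Eve: Hank wins 19–0.
  Grace vs Frank: Grace wins 17–2.
  Grace vs Eve: Grace wins 17–2.
  Frank vs Eve: Frank wins 17–2.
Copeland scores (wins − losses):
  Alice: 1 − 3 = -2
  Hank: 4 − 0 = 4
  Grace: 3 − 1 = 2
  Frank: 2 − 2 = 0
  Eve: 0 − 4 = -4
Hank has the best Copeland score.

Hank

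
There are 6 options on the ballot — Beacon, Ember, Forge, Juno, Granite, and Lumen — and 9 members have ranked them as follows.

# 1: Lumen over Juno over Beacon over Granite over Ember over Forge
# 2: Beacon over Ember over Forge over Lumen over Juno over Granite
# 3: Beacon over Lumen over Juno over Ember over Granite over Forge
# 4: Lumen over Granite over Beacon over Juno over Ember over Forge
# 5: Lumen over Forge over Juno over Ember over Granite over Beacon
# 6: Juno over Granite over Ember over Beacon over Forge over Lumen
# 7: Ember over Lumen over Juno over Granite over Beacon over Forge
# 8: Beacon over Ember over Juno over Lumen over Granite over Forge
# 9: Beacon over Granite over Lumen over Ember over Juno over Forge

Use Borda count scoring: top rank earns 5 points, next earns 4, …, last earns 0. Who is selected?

Borda scores:
  Beacon: 3 + 5 + 5 + 3 + 0 + 2 + 1 + 5 + 5 = 29
  Ember: 1 + 4 + 2 + 1 + 2 + 3 + 5 + 4 + 2 = 24
  Forge: 0 + 3 + 0 + 0 + 4 + 1 + 0 + 0 + 0 = 8
  Juno: 4 + 1 + 3 + 2 + 3 + 5 + 3 + 3 + 1 = 25
  Granite: 2 + 0 + 1 + 4 + 1 + 4 + 2 + 1 + 4 = 19
  Lumen: 5 + 2 + 4 + 5 + 5 + 0 + 4 + 2 + 3 = 30
Lumen has the highest total.

Lumen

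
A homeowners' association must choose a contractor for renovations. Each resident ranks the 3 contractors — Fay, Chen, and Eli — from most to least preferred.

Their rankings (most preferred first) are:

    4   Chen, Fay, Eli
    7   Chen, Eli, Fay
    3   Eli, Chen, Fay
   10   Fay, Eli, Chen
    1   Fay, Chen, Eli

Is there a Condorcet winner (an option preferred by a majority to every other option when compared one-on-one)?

Head-to-head results (25 voters total):
Fay vs Chen: Chen wins 14–11.
Fay vs Eli: Fay wins 15–10.
Chen vs Eli: Eli wins 13–12.
No candidate beats all others: Fay beats Eli beats Chen beats Fay, a majority cycle.

No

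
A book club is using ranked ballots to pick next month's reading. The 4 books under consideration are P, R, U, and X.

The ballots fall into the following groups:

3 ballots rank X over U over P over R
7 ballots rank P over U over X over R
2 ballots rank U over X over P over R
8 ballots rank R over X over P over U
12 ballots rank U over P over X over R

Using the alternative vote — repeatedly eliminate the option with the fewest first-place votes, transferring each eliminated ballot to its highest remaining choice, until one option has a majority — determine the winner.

Round 1: U 14, R 8, P 7, X 3. X has the fewest and is eliminated.
Round 2: U 17, R 8, P 7. U has a majority.

U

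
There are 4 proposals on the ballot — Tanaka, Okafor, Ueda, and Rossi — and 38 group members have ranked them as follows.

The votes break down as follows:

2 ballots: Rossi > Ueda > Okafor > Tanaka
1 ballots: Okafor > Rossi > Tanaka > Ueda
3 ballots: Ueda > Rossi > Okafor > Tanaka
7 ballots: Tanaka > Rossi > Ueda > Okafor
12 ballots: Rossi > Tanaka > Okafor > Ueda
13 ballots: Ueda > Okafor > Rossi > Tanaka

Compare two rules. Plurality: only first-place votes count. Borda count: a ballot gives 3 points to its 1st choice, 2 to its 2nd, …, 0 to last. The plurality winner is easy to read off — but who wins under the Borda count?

Plurality first-place counts: Tanaka 7, Okafor 1, Ueda 16, Rossi 14 → Ueda.
Borda totals: Tanaka 46, Okafor 46, Ueda 59, Rossi 77 → Rossi.

Rossi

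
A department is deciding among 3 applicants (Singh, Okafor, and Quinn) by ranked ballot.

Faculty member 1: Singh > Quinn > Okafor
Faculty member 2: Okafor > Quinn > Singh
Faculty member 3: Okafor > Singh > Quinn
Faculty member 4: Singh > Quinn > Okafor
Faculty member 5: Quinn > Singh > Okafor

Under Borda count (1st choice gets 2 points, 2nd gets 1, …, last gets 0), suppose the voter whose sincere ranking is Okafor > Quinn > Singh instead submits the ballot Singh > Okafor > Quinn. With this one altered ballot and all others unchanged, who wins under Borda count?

Singh

Borda totals with the altered ballot: Singh 8, Okafor 3, Quinn 4.
The winner is unchanged: still Singh.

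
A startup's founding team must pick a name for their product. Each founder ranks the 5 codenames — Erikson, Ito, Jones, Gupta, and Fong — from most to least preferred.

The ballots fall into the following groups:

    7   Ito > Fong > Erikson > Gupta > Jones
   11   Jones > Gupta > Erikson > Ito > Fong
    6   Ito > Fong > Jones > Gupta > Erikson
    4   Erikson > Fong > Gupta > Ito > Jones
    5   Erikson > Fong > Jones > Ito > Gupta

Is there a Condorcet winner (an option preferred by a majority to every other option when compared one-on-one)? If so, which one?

Head-to-head results (33 voters total):
Erikson vs Ito: Erikson wins 20–13.
Erikson vs Jones: Jones wins 17–16.
Erikson vs Gupta: Gupta wins 17–16.
Erikson vs Fong: Erikson wins 20–13.
Ito vs Jones: Ito wins 17–16.
Ito vs Gupta: Ito wins 18–15.
Ito vs Fong: Ito wins 24–9.
Jones vs Gupta: Jones wins 22–11.
Jones vs Fong: Fong wins 22–11.
Gupta vs Fong: Fong wins 22–11.
No candidate beats all others: Erikson beats Ito beats Jones beats Erikson, a majority cycle.

No Condorcet winner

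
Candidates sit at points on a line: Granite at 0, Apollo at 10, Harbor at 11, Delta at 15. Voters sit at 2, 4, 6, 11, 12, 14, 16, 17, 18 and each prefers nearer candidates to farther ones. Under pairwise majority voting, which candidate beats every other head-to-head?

With single-peaked preferences on a line, the Condorcet winner is the candidate closest to the median voter.
The median voter (position 12) is closest to Harbor at 11.
Check: Harbor vs Apollo — voters closer to Harbor: 6 of 9.

Harbor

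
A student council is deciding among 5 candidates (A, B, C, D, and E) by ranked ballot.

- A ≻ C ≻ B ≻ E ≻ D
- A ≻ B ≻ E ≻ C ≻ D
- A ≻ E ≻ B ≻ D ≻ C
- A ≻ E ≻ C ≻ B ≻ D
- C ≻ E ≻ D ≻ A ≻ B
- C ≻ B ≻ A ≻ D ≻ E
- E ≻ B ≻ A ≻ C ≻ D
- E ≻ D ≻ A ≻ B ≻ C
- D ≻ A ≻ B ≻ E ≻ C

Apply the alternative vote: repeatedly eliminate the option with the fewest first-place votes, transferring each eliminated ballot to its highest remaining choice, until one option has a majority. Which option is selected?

A

Round 1: A 4, C 2, E 2, D 1, B 0. B has the fewest and is eliminated.
Round 2: A 4, C 2, E 2, D 1. D has the fewest and is eliminated.
Round 3: A 5, C 2, E 2. A has a majority.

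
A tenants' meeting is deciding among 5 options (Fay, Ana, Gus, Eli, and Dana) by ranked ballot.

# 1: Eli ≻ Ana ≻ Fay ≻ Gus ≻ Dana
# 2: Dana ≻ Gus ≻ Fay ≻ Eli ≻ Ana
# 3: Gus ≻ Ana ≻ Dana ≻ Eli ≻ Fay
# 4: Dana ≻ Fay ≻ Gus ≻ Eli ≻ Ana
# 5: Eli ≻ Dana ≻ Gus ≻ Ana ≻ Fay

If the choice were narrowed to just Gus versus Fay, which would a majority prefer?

Gus

Ballots ranking Gus above Fay: 3.
Ballots ranking Fay above Gus: 2.
Gus wins the head-to-head, 3–2.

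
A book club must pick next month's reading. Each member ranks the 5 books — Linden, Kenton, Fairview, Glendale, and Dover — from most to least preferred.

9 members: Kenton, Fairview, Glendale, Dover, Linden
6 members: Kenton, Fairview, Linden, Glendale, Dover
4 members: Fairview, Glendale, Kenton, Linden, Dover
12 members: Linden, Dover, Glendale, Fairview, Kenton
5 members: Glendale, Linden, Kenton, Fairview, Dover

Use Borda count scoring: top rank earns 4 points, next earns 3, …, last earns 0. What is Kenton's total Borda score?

78

Borda scores:
  Linden: 9·0 + 6·2 + 4·1 + 12·4 + 5·3 = 79
  Kenton: 9·4 + 6·4 + 4·2 + 12·0 + 5·2 = 78
  Fairview: 9·3 + 6·3 + 4·4 + 12·1 + 5·1 = 78
  Glendale: 9·2 + 6·1 + 4·3 + 12·2 + 5·4 = 80
  Dover: 9·1 + 6·0 + 4·0 + 12·3 + 5·0 = 45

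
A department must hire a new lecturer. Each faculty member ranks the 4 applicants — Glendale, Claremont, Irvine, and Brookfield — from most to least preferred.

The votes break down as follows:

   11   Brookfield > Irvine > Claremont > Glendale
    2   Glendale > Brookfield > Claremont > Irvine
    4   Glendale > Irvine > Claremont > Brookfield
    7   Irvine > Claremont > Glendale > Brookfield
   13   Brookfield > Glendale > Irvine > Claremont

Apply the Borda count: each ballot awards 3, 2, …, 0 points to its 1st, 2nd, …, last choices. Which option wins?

Brookfield

Borda scores:
  Glendale: 11·0 + 2·3 + 4·3 + 7·1 + 13·2 = 51
  Claremont: 11·1 + 2·1 + 4·1 + 7·2 + 13·0 = 31
  Irvine: 11·2 + 2·0 + 4·2 + 7·3 + 13·1 = 64
  Brookfield: 11·3 + 2·2 + 4·0 + 7·0 + 13·3 = 76
Brookfield has the highest total.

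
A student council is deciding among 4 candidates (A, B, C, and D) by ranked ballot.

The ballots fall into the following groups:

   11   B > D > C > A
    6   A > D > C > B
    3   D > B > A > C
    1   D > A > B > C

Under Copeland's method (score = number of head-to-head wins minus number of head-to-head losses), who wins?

B

Pairwise results:
  A vs B: B wins 14–7.
  A vs C: C wins 11–10.
  A vs D: D wins 15–6.
  B vs C: B wins 15–6.
  B vs D: B wins 11–10.
  C vs D: D wins 21–0.
Copeland scores (wins − losses):
  A: 0 − 3 = -3
  B: 3 − 0 = 3
  C: 1 − 2 = -1
  D: 2 − 1 = 1
B has the best Copeland score.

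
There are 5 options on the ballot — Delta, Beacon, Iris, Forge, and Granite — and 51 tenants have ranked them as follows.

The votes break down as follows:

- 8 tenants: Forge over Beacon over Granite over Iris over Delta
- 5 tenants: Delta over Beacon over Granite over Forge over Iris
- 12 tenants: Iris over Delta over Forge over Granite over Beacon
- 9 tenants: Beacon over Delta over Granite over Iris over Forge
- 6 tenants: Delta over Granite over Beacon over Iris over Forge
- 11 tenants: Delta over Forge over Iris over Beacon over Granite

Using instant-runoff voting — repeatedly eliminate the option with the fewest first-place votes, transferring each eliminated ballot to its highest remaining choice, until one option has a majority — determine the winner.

Round 1: Delta 22, Iris 12, Beacon 9, Forge 8, Granite 0. Granite has the fewest and is eliminated.
Round 2: Delta 22, Iris 12, Beacon 9, Forge 8. Forge has the fewest and is eliminated.
Round 3: Delta 22, Beacon 17, Iris 12. Iris has the fewest and is eliminated.
Round 4: Delta 34, Beacon 17. Delta has a majority.

Delta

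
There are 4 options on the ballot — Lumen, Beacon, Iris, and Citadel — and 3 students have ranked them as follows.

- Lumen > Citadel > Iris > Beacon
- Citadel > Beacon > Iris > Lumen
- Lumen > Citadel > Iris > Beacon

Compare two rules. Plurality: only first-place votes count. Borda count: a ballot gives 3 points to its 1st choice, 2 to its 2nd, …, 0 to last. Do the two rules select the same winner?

Plurality first-place counts: Lumen 2, Beacon 0, Iris 0, Citadel 1 → Lumen.
Borda totals: Lumen 6, Beacon 2, Iris 3, Citadel 7 → Citadel.
The two rules disagree: plurality picks Lumen, Borda picks Citadel.

No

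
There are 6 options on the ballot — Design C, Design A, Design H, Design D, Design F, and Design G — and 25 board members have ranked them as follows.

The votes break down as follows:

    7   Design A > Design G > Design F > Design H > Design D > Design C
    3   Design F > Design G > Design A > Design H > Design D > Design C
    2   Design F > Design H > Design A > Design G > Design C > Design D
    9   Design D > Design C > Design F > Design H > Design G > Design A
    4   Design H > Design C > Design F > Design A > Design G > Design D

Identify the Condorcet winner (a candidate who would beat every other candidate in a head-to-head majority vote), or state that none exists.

Head-to-head results (25 voters total):
Design C vs Design A: Design C wins 13–12.
Design C vs Design H: Design H wins 16–9.
Design C vs Design D: Design D wins 19–6.
Design C vs Design F: Design C wins 13–12.
Design C vs Design G: Design C wins 13–12.
Design A vs Design H: Design H wins 15–10.
Design A vs Design D: Design A wins 16–9.
Design A vs Design F: Design F wins 18–7.
Design A vs Design G: Design A wins 13–12.
Design H vs Design D: Design H wins 16–9.
Design H vs Design F: Design F wins 21–4.
Design H vs Design G: Design H wins 15–10.
Design D vs Design F: Design F wins 16–9.
Design D vs Design G: Design G wins 16–9.
Design F vs Design G: Design F wins 18–7.
No candidate beats all others: Design C beats Design A beats Design D beats Design C, a majority cycle.

There is no Condorcet winner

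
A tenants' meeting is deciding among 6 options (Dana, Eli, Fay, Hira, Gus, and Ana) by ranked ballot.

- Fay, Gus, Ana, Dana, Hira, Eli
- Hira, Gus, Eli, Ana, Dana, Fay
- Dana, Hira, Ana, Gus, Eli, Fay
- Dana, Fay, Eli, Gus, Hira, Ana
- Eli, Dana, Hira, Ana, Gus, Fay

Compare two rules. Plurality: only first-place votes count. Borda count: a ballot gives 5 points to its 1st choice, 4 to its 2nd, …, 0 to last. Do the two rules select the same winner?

Plurality first-place counts: Dana 2, Eli 1, Fay 1, Hira 1, Gus 0, Ana 0 → Dana.
Borda totals: Dana 17, Eli 12, Fay 9, Hira 14, Gus 13, Ana 10 → Dana.
The two rules agree on Dana.

Yes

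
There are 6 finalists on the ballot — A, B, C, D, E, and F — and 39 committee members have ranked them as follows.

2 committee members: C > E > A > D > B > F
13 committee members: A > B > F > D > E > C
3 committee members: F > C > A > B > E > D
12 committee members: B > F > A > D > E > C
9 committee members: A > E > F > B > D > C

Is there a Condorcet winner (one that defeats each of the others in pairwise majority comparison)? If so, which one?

A

Head-to-head results (39 voters total):
A vs B: A wins 27–12.
A vs C: A wins 34–5.
A vs D: A wins 39–0.
A vs E: A wins 37–2.
A vs F: A wins 24–15.
B vs C: B wins 34–5.
B vs D: B wins 37–2.
B vs E: B wins 28–11.
B vs F: B wins 27–12.
C vs D: D wins 34–5.
C vs E: E wins 34–5.
C vs F: F wins 37–2.
D vs E: D wins 25–14.
D vs F: F wins 37–2.
E vs F: F wins 28–11.
A beats each rival — B (27–12), C (34–5), D (39–0), E (37–2), F (24–15) — so A is the Condorcet winner.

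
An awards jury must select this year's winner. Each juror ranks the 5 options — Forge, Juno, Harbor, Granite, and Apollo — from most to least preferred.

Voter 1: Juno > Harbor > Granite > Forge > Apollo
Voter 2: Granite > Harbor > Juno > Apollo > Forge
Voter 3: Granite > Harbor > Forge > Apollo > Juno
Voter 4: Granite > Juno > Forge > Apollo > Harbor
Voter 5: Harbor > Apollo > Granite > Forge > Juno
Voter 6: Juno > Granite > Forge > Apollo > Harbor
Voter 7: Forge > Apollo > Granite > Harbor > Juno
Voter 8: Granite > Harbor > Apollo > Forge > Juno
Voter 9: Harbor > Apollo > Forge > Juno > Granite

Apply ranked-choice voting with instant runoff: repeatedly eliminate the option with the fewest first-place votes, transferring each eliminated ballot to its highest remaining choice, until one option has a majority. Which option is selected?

Granite

Round 1: Granite 4, Juno 2, Harbor 2, Forge 1, Apollo 0. Apollo has the fewest and is eliminated.
Round 2: Granite 4, Juno 2, Harbor 2, Forge 1. Forge has the fewest and is eliminated.
Round 3: Granite 5, Juno 2, Harbor 2. Granite has a majority.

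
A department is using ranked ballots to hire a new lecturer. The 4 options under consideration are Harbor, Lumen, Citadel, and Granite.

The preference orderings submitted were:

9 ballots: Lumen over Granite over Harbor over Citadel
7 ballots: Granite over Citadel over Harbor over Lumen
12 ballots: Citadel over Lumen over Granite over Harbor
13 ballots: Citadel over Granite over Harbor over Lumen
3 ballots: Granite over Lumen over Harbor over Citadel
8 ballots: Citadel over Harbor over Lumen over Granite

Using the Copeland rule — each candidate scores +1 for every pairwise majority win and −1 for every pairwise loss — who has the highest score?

Citadel

Pairwise results:
  Harbor vs Lumen: Harbor wins 28–24.
  Harbor vs Citadel: Citadel wins 40–12.
  Harbor vs Granite: Granite wins 44–8.
  Lumen vs Citadel: Citadel wins 40–12.
  Lumen vs Granite: Lumen wins 29–23.
  Citadel vs Granite: Citadel wins 33–19.
Copeland scores (wins − losses):
  Harbor: 1 − 2 = -1
  Lumen: 1 − 2 = -1
  Citadel: 3 − 0 = 3
  Granite: 1 − 2 = -1
Citadel has the best Copeland score.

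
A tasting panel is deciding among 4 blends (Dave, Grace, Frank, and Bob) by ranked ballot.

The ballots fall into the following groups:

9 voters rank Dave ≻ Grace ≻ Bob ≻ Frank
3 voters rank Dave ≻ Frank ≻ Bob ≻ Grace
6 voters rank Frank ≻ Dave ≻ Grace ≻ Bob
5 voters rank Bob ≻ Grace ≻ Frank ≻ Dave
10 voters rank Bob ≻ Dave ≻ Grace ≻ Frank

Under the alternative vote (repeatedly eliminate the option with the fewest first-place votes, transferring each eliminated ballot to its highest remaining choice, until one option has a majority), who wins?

Dave

Round 1: Bob 15, Dave 12, Frank 6, Grace 0. Grace has the fewest and is eliminated.
Round 2: Bob 15, Dave 12, Frank 6. Frank has the fewest and is eliminated.
Round 3: Dave 18, Bob 15. Dave has a majority.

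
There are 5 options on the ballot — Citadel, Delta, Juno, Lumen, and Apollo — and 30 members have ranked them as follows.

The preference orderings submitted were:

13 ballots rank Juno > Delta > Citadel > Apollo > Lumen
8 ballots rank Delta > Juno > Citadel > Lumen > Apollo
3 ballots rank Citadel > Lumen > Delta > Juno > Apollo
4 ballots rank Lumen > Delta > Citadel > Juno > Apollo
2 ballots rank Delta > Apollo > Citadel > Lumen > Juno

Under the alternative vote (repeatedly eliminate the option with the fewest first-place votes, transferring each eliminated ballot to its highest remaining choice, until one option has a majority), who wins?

Delta

Round 1: Juno 13, Delta 10, Lumen 4, Citadel 3, Apollo 0. Apollo has the fewest and is eliminated.
Round 2: Juno 13, Delta 10, Lumen 4, Citadel 3. Citadel has the fewest and is eliminated.
Round 3: Juno 13, Delta 10, Lumen 7. Lumen has the fewest and is eliminated.
Round 4: Delta 17, Juno 13. Delta has a majority.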